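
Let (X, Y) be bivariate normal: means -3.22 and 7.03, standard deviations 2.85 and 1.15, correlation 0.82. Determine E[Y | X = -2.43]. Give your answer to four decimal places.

7.2914

The regression of Y on X has slope ρ·σ_Y/σ_X and passes through (μ_X, μ_Y).
E[Y | X=-2.43] = 7.03 + (0.82)·(1.15/2.85)·(-2.43 − (-3.22)) = 7.03 + (0.33088)·(0.79) = 7.2914.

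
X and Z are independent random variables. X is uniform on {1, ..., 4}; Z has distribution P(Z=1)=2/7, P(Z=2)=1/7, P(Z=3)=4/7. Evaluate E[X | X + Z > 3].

63/23

P(X + Z > 3) = 23/28.
Summing X·P(x,y) over outcomes with X + Z > 3 gives 9/4.
E[X | X + Z > 3] = (9/4) / (23/28) = 63/23.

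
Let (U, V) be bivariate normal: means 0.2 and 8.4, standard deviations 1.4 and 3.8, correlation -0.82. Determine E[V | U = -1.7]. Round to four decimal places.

12.6289

E[V | U=x] = μ_V + ρ(σ_V/σ_U)(x − μ_U) for jointly normal variables.
E[V | U=-1.7] = 8.4 + (-0.82)·(3.8/1.4)·(-1.7 − (0.2)) = 8.4 + (-2.225714)·(-1.9) = 12.6289.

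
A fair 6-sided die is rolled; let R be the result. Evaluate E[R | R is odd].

Given R is odd, R is equally likely to be any of {1, 3, 5}.
E[R | R is odd] = (1 + 3 + 5) / 3 = 3.

3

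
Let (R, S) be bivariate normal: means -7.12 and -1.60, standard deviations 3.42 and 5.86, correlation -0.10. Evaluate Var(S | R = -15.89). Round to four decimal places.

The conditional variance in a bivariate normal is σ_S²(1 − ρ²), independent of x.
Var(S | R=-15.89) = (5.86)²·(1 − (-0.10)²) = 34.3396·0.99 = 33.9962.

33.9962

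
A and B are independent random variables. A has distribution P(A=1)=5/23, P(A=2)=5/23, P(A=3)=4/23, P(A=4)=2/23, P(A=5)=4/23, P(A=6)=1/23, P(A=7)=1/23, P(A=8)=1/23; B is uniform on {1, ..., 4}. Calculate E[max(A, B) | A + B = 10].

7

P(A + B = 10) = 3/92.
Summing max(A,B)·P(x,y) over outcomes with A + B = 10 gives 21/92.
E[max(A, B) | A + B = 10] = (21/92) / (3/92) = 7.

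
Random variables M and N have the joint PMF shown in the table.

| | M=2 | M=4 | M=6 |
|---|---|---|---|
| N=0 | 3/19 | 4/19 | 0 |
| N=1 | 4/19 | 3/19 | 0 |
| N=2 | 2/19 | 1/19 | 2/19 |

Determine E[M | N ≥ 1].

P(N ≥ 1) = 12/19.
Σ M·P over the event = 2·(4/19) + 2·(2/19) + 4·(3/19) + 4·(1/19) + 6·(2/19) = 40/19.
E[M | N ≥ 1] = (40/19) / (12/19) = 10/3.

10/3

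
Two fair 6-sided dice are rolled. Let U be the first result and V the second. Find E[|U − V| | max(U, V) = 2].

2/3

Outcomes with max(U, V) = 2: (1,2), (2,1), (2,2), each with probability 1/36.
E[|U − V| | max(U, V) = 2] = (1 + 1 + 0) / 3 = 2/3.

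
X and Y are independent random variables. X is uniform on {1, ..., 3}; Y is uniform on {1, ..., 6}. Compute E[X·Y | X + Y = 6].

22/3

Outcomes with X + Y = 6: (1,5), (2,4), (3,3), each with probability 1/18.
E[X·Y | X + Y = 6] = (5 + 8 + 9) / 3 = 22/3.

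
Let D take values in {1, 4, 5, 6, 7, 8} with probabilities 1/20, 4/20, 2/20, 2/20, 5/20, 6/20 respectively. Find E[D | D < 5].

P(D < 5) = 1/4.
Σ over the event: 1·1/20 + 4·1/5 = 17/20.
E[D | D < 5] = (17/20) / (1/4) = 17/5.

17/5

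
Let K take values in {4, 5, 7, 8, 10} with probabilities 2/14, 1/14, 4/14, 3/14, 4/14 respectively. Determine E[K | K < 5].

4

P(K < 5) = 1/7.
Σ over the event: 4·1/7 = 4/7.
E[K | K < 5] = (4/7) / (1/7) = 4.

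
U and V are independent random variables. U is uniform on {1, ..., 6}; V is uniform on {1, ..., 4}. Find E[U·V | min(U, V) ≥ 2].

12

P(min(U, V) ≥ 2) = 5/8.
Summing UV·P(x,y) over outcomes with min(U, V) ≥ 2 gives 15/2.
E[U·V | min(U, V) ≥ 2] = (15/2) / (5/8) = 12.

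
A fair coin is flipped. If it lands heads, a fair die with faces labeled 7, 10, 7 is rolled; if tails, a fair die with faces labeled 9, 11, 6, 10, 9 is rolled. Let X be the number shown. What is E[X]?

17/2

E[X | heads] = (7+10+7)/3 = 8.
E[X | tails] = (9+11+6+10+9)/5 = 9.
By the law of total expectation,
E[X] = (1/2)·(8) + (1/2)·(9) = 17/2.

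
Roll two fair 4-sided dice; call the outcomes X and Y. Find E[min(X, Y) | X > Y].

Outcomes with X > Y: (2,1), (3,1), (3,2), (4,1), (4,2), (4,3), each with probability 1/16.
E[min(X, Y) | X > Y] = (1 + 1 + 2 + 1 + 2 + 3) / 6 = 5/3.

5/3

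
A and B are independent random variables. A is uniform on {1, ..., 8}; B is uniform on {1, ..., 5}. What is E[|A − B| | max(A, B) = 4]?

P(max(A, B) = 4) = 7/40.
Summing |A−B|·P(x,y) over outcomes with max(A, B) = 4 gives 3/10.
E[|A − B| | max(A, B) = 4] = (3/10) / (7/40) = 12/7.

12/7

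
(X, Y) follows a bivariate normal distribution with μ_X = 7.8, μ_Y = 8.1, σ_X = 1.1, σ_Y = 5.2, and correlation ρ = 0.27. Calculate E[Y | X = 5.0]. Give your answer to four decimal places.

For a bivariate normal, E[Y | X=x] = μ_Y + ρ·(σ_Y/σ_X)·(x − μ_X).
E[Y | X=5.0] = 8.1 + (0.27)·(5.2/1.1)·(5.0 − (7.8)) = 8.1 + (1.27636)·(-2.8) = 4.5262.

4.5262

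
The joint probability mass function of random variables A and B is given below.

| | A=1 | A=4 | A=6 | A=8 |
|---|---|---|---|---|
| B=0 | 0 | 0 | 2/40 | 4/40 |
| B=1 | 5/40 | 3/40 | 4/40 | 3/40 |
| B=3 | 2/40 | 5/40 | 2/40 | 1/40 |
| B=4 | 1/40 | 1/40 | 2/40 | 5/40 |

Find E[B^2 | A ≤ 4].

P(A ≤ 4) = 17/40.
Σ B^2·P over the event = 1·(5/40) + 9·(2/40) + 16·(1/40) + 1·(3/40) + 9·(5/40) + 16·(1/40) = 103/40.
E[B^2 | A ≤ 4] = (103/40) / (17/40) = 103/17.

103/17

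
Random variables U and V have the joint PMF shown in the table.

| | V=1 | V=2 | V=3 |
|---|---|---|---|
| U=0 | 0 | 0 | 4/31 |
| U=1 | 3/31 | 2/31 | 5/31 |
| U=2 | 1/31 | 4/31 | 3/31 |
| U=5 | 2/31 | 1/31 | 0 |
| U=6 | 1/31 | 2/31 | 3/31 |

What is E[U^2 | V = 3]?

P(V = 3) = 15/31.
Σ U^2·P over the event = 0·(4/31) + 1·(5/31) + 4·(3/31) + 36·(3/31) = 125/31.
E[U^2 | V = 3] = (125/31) / (15/31) = 25/3.

25/3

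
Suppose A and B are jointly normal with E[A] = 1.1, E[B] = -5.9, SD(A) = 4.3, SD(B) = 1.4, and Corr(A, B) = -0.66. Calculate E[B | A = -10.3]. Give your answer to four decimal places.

E[B | A=x] = μ_B + ρ(σ_B/σ_A)(x − μ_A) for jointly normal variables.
E[B | A=-10.3] = -5.9 + (-0.66)·(1.4/4.3)·(-10.3 − (1.1)) = -5.9 + (-0.214884)·(-11.4) = -3.4503.

-3.4503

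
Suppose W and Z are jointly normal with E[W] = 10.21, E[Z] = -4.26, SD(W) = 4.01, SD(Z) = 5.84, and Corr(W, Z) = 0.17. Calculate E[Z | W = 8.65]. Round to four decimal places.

-4.6462

For a bivariate normal, E[Z | W=x] = μ_Z + ρ·(σ_Z/σ_W)·(x − μ_W).
E[Z | W=8.65] = -4.26 + (0.17)·(5.84/4.01)·(8.65 − (10.21)) = -4.26 + (0.24758)·(-1.56) = -4.6462.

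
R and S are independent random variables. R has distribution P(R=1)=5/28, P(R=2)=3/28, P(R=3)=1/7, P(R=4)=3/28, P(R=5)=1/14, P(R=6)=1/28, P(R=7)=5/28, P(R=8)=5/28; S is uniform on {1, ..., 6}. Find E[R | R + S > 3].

148/31

P(R + S > 3) = 155/168.
Summing R·P(x,y) over outcomes with R + S > 3 gives 185/42.
E[R | R + S > 3] = (185/42) / (155/168) = 148/31.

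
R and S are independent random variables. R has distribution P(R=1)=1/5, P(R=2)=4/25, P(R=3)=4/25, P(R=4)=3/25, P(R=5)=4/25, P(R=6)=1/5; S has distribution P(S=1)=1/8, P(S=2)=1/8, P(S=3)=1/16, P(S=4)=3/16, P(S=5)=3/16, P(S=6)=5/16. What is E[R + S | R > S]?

P(R > S) = 63/200.
Summing (R+S)·P(x,y) over outcomes with R > S gives 937/400.
E[R + S | R > S] = (937/400) / (63/200) = 937/126.

937/126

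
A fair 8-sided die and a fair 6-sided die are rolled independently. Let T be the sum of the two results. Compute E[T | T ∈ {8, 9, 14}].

P(T ∈ {8, 9, 14}) = 13/48.
Σ over the event: 8·1/8 + 9·1/8 + 14·1/48 = 29/12.
E[T | T ∈ {8, 9, 14}] = (29/12) / (13/48) = 116/13.

116/13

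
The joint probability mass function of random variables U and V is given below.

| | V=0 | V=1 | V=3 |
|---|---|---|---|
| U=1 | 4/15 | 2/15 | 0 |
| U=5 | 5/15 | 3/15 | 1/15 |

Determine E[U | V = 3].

P(V = 3) = 1/15.
Σ U·P over the event = 5·(1/15) = 1/3.
E[U | V = 3] = (1/3) / (1/15) = 5.

5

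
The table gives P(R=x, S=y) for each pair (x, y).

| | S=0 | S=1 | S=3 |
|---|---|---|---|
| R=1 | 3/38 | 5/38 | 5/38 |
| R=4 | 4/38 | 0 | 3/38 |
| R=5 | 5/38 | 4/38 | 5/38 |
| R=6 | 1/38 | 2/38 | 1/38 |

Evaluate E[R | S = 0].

50/13

P(S = 0) = 13/38.
Summing R·P(R=x,S=y) over the conditioning event gives 25/19.
E[R | S = 0] = (25/19) / (13/38) = 50/13.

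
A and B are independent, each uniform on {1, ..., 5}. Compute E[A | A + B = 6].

3

Outcomes with A + B = 6: (1,5), (2,4), (3,3), (4,2), (5,1), each with probability 1/25.
E[A | A + B = 6] = (1 + 2 + 3 + 4 + 5) / 5 = 3.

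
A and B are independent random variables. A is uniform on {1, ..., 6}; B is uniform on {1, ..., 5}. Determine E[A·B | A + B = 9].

Outcomes with A + B = 9: (4,5), (5,4), (6,3), each with probability 1/30.
E[A·B | A + B = 9] = (20 + 20 + 18) / 3 = 58/3.

58/3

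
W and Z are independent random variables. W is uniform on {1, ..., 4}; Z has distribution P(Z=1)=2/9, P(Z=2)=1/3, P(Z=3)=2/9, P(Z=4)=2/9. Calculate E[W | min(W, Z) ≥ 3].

P(min(W, Z) ≥ 3) = 2/9.
Summing W·P(x,y) over outcomes with min(W, Z) ≥ 3 gives 7/9.
E[W | min(W, Z) ≥ 3] = (7/9) / (2/9) = 7/2.

7/2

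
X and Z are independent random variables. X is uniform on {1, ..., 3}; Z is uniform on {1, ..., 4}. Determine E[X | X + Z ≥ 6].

P(X + Z ≥ 6) = 1/4.
Summing X·P(x,y) over outcomes with X + Z ≥ 6 gives 2/3.
E[X | X + Z ≥ 6] = (2/3) / (1/4) = 8/3.

8/3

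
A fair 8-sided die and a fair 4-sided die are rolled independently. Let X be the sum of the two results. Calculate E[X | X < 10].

80/13

P(X < 10) = 13/16.
Σ over the event: 2·1/32 + 3·1/16 + 4·3/32 + 5·1/8 + 6·1/8 + 7·1/8 + 8·1/8 + 9·1/8 = 5.
E[X | X < 10] = (5) / (13/16) = 80/13.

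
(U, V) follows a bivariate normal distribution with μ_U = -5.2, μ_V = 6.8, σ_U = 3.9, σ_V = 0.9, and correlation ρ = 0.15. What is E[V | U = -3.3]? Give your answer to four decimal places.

6.8658

The regression of V on U has slope ρ·σ_V/σ_U and passes through (μ_U, μ_V).
E[V | U=-3.3] = 6.8 + (0.15)·(0.9/3.9)·(-3.3 − (-5.2)) = 6.8 + (0.034615)·(1.9) = 6.8658.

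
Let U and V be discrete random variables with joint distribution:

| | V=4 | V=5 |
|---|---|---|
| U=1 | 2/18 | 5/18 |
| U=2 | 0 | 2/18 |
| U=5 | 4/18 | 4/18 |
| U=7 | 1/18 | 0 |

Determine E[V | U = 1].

P(U = 1) = 7/18.
Summing V·P(U=x,V=y) over the conditioning event gives 11/6.
E[V | U = 1] = (11/6) / (7/18) = 33/7.

33/7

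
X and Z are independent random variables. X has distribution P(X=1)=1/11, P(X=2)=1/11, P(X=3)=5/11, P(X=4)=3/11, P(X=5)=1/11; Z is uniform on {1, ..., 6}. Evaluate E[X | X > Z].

P(X > Z) = 4/11.
Summing X·P(x,y) over outcomes with X > Z gives 4/3.
E[X | X > Z] = (4/3) / (4/11) = 11/3.

11/3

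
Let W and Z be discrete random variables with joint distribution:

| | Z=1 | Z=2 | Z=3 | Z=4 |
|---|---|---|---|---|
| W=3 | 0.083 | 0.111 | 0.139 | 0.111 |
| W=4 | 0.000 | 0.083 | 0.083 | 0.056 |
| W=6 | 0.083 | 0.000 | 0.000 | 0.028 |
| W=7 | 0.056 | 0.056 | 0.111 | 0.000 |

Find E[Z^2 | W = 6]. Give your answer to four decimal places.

P(W = 6) = 0.111.
Summing Z^2·P(W=x,Z=y) over the conditioning event gives 0.531.
E[Z^2 | W = 6] = (0.531) / (0.111) = 4.7838.

4.7838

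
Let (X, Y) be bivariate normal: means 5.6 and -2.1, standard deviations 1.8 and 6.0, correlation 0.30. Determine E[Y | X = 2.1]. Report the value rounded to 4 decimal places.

The regression of Y on X has slope ρ·σ_Y/σ_X and passes through (μ_X, μ_Y).
E[Y | X=2.1] = -2.1 + (0.30)·(6.0/1.8)·(2.1 − (5.6)) = -2.1 + (1)·(-3.5) = -5.6000.

-5.6000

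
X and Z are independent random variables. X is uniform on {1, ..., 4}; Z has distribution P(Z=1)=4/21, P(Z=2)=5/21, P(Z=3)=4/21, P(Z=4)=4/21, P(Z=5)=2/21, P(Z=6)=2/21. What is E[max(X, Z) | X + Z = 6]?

P(X + Z = 6) = 5/28.
Summing max(X,Z)·P(x,y) over outcomes with X + Z = 6 gives 29/42.
E[max(X, Z) | X + Z = 6] = (29/42) / (5/28) = 58/15.

58/15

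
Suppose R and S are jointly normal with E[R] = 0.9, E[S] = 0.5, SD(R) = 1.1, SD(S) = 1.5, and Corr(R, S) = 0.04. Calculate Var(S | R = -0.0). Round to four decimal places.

2.2464

For a bivariate normal, Var(S | R=x) = σ_S²(1 − ρ²).
Var(S | R=-0.0) = (1.5)²·(1 − (0.04)²) = 2.25·0.9984 = 2.2464.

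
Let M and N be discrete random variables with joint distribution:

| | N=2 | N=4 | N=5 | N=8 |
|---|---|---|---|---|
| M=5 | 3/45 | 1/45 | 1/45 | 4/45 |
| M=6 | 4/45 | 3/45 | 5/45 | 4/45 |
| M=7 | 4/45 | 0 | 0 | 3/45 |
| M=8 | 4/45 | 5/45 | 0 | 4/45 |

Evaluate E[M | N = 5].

P(N = 5) = 2/15.
Σ M·P over the event = 5·(1/45) + 6·(5/45) = 7/9.
E[M | N = 5] = (7/9) / (2/15) = 35/6.

35/6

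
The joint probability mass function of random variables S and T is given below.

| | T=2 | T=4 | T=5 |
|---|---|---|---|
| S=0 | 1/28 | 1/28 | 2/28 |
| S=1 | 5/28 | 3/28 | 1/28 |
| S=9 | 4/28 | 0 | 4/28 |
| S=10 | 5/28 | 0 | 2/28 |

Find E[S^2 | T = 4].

3/4

P(T = 4) = 1/7.
Summing S^2·P(S=x,T=y) over the conditioning event gives 3/28.
E[S^2 | T = 4] = (3/28) / (1/7) = 3/4.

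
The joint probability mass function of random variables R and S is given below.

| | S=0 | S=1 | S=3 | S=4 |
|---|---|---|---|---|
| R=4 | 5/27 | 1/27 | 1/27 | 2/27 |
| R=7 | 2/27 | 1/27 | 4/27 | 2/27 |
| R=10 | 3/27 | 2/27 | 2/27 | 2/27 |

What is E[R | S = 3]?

52/7

P(S = 3) = 7/27.
Σ R·P over the event = 4·(1/27) + 7·(4/27) + 10·(2/27) = 52/27.
E[R | S = 3] = (52/27) / (7/27) = 52/7.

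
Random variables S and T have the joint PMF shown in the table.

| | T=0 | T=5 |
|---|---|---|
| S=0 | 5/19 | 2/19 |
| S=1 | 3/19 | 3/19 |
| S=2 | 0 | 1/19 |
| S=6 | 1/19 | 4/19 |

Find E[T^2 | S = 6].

20

P(S = 6) = 5/19.
Summing T^2·P(S=x,T=y) over the conditioning event gives 100/19.
E[T^2 | S = 6] = (100/19) / (5/19) = 20.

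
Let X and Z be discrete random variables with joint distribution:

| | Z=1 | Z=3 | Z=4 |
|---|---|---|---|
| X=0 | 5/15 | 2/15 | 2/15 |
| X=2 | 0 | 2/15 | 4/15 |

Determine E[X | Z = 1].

P(Z = 1) = 1/3.
Σ X·P over the event = 0·(5/15) = 0.
E[X | Z = 1] = (0) / (1/3) = 0.

0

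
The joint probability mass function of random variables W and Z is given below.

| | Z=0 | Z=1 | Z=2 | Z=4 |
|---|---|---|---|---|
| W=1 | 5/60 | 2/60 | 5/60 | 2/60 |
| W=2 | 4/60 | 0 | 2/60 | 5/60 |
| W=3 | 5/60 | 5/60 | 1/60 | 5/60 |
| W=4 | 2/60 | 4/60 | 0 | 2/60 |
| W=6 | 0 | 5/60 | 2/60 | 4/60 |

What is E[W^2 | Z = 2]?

47/5

P(Z = 2) = 1/6.
Σ W^2·P over the event = 1·(5/60) + 4·(2/60) + 9·(1/60) + 36·(2/60) = 47/30.
E[W^2 | Z = 2] = (47/30) / (1/6) = 47/5.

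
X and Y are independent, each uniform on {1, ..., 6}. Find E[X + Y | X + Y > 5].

106/13

P(X + Y > 5) = 13/18.
Summing (X+Y)·P(x,y) over outcomes with X + Y > 5 gives 53/9.
E[X + Y | X + Y > 5] = (53/9) / (13/18) = 106/13.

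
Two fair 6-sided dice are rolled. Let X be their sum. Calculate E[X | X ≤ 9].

P(X ≤ 9) = 5/6.
Σ over the event: 2·1/36 + 3·1/18 + 4·1/12 + 5·1/9 + 6·5/36 + 7·1/6 + 8·5/36 + 9·1/9 = 47/9.
E[X | X ≤ 9] = (47/9) / (5/6) = 94/15.

94/15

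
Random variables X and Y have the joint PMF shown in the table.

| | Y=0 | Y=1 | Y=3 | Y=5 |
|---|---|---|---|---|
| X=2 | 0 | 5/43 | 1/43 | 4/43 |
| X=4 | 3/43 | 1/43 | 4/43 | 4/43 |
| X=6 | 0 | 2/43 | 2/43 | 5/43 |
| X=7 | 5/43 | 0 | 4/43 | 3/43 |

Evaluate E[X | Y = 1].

13/4

P(Y = 1) = 8/43.
Σ X·P over the event = 2·(5/43) + 4·(1/43) + 6·(2/43) = 26/43.
E[X | Y = 1] = (26/43) / (8/43) = 13/4.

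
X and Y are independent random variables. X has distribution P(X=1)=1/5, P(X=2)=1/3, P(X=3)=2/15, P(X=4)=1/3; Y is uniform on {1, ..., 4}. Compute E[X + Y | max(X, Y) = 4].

63/10

P(max(X, Y) = 4) = 1/2.
Summing (X+Y)·P(x,y) over outcomes with max(X, Y) = 4 gives 63/20.
E[X + Y | max(X, Y) = 4] = (63/20) / (1/2) = 63/10.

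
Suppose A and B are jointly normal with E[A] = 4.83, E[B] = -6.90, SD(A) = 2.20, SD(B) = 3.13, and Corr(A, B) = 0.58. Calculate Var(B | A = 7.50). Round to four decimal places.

6.5012

Var(B | A=x) = (1 − ρ²)·σ_B².
Var(B | A=7.50) = (3.13)²·(1 − (0.58)²) = 9.7969·0.6636 = 6.5012.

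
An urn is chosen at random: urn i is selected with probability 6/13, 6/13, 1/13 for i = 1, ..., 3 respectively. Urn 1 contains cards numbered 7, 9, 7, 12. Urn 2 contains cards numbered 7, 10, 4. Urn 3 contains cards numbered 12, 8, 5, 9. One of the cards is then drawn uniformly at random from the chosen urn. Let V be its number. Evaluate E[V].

103/13

E[V | urn 1] = (7+9+7+12)/4 = 35/4.
E[V | urn 2] = (7+10+4)/3 = 7.
E[V | urn 3] = (12+8+5+9)/4 = 17/2.
By the law of total expectation,
E[V] = (6/13)·(35/4) + (6/13)·(7) + (1/13)·(17/2) = 103/13.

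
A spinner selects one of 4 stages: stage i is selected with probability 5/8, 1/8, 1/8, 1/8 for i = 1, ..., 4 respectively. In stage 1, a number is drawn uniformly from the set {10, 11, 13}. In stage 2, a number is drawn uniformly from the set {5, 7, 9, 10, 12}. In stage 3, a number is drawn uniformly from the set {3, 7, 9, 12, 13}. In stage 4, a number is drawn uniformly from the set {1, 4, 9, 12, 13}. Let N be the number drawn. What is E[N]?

307/30

E[N | stage 1] = (10+11+13)/3 = 34/3.
E[N | stage 2] = (5+7+9+10+12)/5 = 43/5.
E[N | stage 3] = (3+7+9+12+13)/5 = 44/5.
E[N | stage 4] = (1+4+9+12+13)/5 = 39/5.
By the law of total expectation,
E[N] = (5/8)·(34/3) + (1/8)·(43/5) + (1/8)·(44/5) + (1/8)·(39/5) = 307/30.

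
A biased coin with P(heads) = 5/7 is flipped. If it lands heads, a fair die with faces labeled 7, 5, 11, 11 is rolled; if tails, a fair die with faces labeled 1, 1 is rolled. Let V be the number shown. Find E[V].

89/14

E[V | heads] = (7+5+11+11)/4 = 17/2.
E[V | tails] = (1+1)/2 = 1.
E[V] = (5/7)·(17/2) + (2/7)·(1) = 89/14.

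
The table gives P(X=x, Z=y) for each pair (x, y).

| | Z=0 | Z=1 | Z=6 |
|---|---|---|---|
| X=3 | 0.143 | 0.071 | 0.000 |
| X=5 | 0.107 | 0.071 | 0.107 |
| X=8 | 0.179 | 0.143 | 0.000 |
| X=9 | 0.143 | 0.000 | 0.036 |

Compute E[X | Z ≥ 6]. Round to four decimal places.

6.0070

P(Z ≥ 6) = 0.143.
Summing X·P(X=x,Z=y) over the conditioning event gives 0.859.
E[X | Z ≥ 6] = (0.859) / (0.143) = 6.0070.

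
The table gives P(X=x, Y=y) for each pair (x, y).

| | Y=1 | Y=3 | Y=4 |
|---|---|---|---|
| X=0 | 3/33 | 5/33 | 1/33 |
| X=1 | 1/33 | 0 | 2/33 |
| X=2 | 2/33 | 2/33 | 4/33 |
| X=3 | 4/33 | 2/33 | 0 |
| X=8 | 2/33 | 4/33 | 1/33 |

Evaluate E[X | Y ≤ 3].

P(Y ≤ 3) = 25/33.
Summing X·P(X=x,Y=y) over the conditioning event gives 25/11.
E[X | Y ≤ 3] = (25/11) / (25/33) = 3.

3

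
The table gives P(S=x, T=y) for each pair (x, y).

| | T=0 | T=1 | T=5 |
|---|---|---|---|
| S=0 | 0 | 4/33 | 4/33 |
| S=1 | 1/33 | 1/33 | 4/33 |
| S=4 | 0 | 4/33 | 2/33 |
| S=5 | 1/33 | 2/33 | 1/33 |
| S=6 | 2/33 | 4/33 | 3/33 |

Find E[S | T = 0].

9/2

P(T = 0) = 4/33.
Summing S·P(S=x,T=y) over the conditioning event gives 6/11.
E[S | T = 0] = (6/11) / (4/33) = 9/2.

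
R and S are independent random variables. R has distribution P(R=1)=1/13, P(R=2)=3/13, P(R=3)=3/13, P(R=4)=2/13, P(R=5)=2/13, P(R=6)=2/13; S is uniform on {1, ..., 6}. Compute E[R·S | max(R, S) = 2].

20/7

P(max(R, S) = 2) = 7/78.
Summing RS·P(x,y) over outcomes with max(R, S) = 2 gives 10/39.
E[R·S | max(R, S) = 2] = (10/39) / (7/78) = 20/7.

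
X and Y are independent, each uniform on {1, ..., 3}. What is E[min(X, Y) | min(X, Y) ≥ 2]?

9/4

Outcomes with min(X, Y) ≥ 2: (2,2), (2,3), (3,2), (3,3), each with probability 1/9.
E[min(X, Y) | min(X, Y) ≥ 2] = (2 + 2 + 2 + 3) / 4 = 9/4.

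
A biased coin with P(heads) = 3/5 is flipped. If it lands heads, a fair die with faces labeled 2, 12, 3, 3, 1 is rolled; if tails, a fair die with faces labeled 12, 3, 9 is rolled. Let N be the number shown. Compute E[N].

143/25

E[N | heads] = (2+12+3+3+1)/5 = 21/5.
E[N | tails] = (12+3+9)/3 = 8.
By the law of total expectation,
E[N] = (3/5)·(21/5) + (2/5)·(8) = 143/25.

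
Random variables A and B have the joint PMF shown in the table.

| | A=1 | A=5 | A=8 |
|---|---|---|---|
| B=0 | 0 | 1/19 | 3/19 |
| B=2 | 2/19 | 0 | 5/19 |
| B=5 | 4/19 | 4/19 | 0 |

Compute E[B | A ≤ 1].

4

P(A ≤ 1) = 6/19.
Summing B·P(A=x,B=y) over the conditioning event gives 24/19.
E[B | A ≤ 1] = (24/19) / (6/19) = 4.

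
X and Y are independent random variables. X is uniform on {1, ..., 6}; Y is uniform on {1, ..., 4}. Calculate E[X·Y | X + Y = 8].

43/3

Outcomes with X + Y = 8: (4,4), (5,3), (6,2), each with probability 1/24.
E[X·Y | X + Y = 8] = (16 + 15 + 12) / 3 = 43/3.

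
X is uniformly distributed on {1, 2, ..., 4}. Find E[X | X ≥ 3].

Given X ≥ 3, X is equally likely to be any of {3, 4}.
E[X | X ≥ 3] = (3 + 4) / 2 = 7/2.

7/2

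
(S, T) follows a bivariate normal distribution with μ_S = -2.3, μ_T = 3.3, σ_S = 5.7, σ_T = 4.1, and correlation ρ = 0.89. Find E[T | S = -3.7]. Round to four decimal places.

The regression of T on S has slope ρ·σ_T/σ_S and passes through (μ_S, μ_T).
E[T | S=-3.7] = 3.3 + (0.89)·(4.1/5.7)·(-3.7 − (-2.3)) = 3.3 + (0.640175)·(-1.4) = 2.4038.

2.4038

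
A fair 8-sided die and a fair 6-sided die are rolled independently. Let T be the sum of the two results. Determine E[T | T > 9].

34/3

P(T > 9) = 5/16.
Σ over the event: 10·5/48 + 11·1/12 + 12·1/16 + 13·1/24 + 14·1/48 = 85/24.
E[T | T > 9] = (85/24) / (5/16) = 34/3.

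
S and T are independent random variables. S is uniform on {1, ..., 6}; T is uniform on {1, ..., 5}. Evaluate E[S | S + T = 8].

9/2

Outcomes with S + T = 8: (3,5), (4,4), (5,3), (6,2), each with probability 1/30.
E[S | S + T = 8] = (3 + 4 + 5 + 6) / 4 = 9/2.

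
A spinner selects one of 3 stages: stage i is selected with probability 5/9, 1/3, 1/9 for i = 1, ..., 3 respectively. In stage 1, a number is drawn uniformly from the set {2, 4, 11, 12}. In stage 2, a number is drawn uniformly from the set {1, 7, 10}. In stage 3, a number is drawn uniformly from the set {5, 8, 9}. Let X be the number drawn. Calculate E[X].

E[X | stage 1] = (2+4+11+12)/4 = 29/4.
E[X | stage 2] = (1+7+10)/3 = 6.
E[X | stage 3] = (5+8+9)/3 = 22/3.
E[X] = (5/9)·(29/4) + (1/3)·(6) + (1/9)·(22/3) = 739/108.

739/108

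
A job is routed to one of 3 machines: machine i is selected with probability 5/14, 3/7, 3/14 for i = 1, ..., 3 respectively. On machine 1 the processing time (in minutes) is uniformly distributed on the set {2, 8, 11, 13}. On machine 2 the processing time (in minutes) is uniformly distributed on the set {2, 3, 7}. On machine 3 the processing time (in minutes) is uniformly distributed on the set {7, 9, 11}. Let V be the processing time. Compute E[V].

E[V | machine 1] = (2+8+11+13)/4 = 17/2.
E[V | machine 2] = (2+3+7)/3 = 4.
E[V | machine 3] = (7+9+11)/3 = 9.
By the law of total expectation,
E[V] = (5/14)·(17/2) + (3/7)·(4) + (3/14)·(9) = 187/28.

187/28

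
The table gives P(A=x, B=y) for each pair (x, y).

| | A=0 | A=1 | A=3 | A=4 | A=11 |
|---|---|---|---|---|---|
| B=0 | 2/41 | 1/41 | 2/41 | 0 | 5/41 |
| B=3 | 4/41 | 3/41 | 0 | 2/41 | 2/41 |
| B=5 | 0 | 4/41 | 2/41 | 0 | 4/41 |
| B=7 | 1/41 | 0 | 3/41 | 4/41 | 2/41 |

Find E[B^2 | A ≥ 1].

P(A ≥ 1) = 34/41.
Summing B^2·P(A=x,B=y) over the conditioning event gives 754/41.
E[B^2 | A ≥ 1] = (754/41) / (34/41) = 377/17.

377/17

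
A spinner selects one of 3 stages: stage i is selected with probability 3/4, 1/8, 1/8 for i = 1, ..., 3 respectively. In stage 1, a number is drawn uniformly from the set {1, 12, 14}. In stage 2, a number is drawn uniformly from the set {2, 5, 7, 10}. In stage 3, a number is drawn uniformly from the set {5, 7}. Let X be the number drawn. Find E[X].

E[X | stage 1] = (1+12+14)/3 = 9.
E[X | stage 2] = (2+5+7+10)/4 = 6.
E[X | stage 3] = (5+7)/2 = 6.
E[X] = (3/4)·(9) + (1/8)·(6) + (1/8)·(6) = 33/4.

33/4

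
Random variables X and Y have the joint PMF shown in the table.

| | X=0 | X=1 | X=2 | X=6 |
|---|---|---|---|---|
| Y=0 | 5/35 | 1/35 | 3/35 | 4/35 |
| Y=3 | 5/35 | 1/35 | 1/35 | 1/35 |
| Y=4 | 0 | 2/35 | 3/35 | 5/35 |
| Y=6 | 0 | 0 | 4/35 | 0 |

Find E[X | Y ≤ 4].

78/31

P(Y ≤ 4) = 31/35.
Summing X·P(X=x,Y=y) over the conditioning event gives 78/35.
E[X | Y ≤ 4] = (78/35) / (31/35) = 78/31.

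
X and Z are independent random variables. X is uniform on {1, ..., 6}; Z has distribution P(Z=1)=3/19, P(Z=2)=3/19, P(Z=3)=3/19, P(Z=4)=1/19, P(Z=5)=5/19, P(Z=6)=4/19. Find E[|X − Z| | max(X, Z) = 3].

P(max(X, Z) = 3) = 5/38.
Summing |X−Z|·P(x,y) over outcomes with max(X, Z) = 3 gives 3/19.
E[|X − Z| | max(X, Z) = 3] = (3/19) / (5/38) = 6/5.

6/5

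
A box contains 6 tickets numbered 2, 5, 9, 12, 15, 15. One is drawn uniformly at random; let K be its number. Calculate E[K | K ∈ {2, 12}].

P(K ∈ {2, 12}) = 1/3.
Σ over the event: 2·1/6 + 12·1/6 = 7/3.
E[K | K ∈ {2, 12}] = (7/3) / (1/3) = 7.

7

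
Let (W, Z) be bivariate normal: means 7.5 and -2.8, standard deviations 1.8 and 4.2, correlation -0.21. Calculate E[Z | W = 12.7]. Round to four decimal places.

E[Z | W=x] = μ_Z + ρ(σ_Z/σ_W)(x − μ_W) for jointly normal variables.
E[Z | W=12.7] = -2.8 + (-0.21)·(4.2/1.8)·(12.7 − (7.5)) = -2.8 + (-0.49)·(5.2) = -5.3480.

-5.3480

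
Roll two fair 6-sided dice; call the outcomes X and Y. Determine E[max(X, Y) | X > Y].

P(X > Y) = 5/12.
Summing max(X,Y)·P(x,y) over outcomes with X > Y gives 35/18.
E[max(X, Y) | X > Y] = (35/18) / (5/12) = 14/3.

14/3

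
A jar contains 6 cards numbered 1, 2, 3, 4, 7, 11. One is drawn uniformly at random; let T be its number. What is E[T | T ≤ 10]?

17/5

P(T ≤ 10) = 5/6.
Σ over the event: 1·1/6 + 2·1/6 + 3·1/6 + 4·1/6 + 7·1/6 = 17/6.
E[T | T ≤ 10] = (17/6) / (5/6) = 17/5.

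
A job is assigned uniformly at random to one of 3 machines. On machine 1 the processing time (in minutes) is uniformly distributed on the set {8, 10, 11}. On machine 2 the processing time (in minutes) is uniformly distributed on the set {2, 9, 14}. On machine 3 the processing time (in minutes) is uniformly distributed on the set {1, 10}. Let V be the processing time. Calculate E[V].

E[V | machine 1] = (8+10+11)/3 = 29/3.
E[V | machine 2] = (2+9+14)/3 = 25/3.
E[V | machine 3] = (1+10)/2 = 11/2.
E[V] = (1/3)·(29/3) + (1/3)·(25/3) + (1/3)·(11/2) = 47/6.

47/6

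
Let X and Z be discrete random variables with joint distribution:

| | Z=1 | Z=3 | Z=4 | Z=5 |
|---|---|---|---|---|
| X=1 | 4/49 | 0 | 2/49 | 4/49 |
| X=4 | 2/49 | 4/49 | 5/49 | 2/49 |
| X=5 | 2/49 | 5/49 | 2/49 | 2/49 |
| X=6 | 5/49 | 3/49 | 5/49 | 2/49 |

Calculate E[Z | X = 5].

35/11

P(X = 5) = 11/49.
Summing Z·P(X=x,Z=y) over the conditioning event gives 5/7.
E[Z | X = 5] = (5/7) / (11/49) = 35/11.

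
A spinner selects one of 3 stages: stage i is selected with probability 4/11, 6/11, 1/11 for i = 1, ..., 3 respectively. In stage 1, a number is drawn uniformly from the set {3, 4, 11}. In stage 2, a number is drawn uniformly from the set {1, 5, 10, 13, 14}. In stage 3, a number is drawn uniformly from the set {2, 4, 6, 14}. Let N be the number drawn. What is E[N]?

E[N | stage 1] = (3+4+11)/3 = 6.
E[N | stage 2] = (1+5+10+13+14)/5 = 43/5.
E[N | stage 3] = (2+4+6+14)/4 = 13/2.
By the law of total expectation,
E[N] = (4/11)·(6) + (6/11)·(43/5) + (1/11)·(13/2) = 821/110.

821/110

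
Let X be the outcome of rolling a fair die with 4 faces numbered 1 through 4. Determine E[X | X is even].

Given X is even, X is equally likely to be any of {2, 4}.
E[X | X is even] = (2 + 4) / 2 = 3.

3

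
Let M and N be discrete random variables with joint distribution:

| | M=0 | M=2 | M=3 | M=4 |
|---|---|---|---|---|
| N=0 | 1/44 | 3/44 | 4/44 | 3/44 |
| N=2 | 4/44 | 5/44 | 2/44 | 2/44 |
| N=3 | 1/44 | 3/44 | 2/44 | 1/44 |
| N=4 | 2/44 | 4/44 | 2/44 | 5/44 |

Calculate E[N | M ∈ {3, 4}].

P(M ∈ {3, 4}) = 21/44.
Σ N·P over the event = 0·(4/44) + 2·(2/44) + 3·(2/44) + 4·(2/44) + 0·(3/44) + 2·(2/44) + 3·(1/44) + 4·(5/44) = 45/44.
E[N | M ∈ {3, 4}] = (45/44) / (21/44) = 15/7.

15/7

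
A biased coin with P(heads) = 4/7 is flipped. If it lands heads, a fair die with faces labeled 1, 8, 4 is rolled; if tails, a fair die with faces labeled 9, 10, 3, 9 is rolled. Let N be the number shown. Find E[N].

E[N | heads] = (1+8+4)/3 = 13/3.
E[N | tails] = (9+10+3+9)/4 = 31/4.
E[N] = (4/7)·(13/3) + (3/7)·(31/4) = 487/84.

487/84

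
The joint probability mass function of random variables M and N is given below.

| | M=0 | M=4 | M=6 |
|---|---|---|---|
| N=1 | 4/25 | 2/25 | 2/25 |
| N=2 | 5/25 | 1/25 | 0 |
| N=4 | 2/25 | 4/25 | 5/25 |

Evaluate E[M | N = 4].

P(N = 4) = 11/25.
Σ M·P over the event = 0·(2/25) + 4·(4/25) + 6·(5/25) = 46/25.
E[M | N = 4] = (46/25) / (11/25) = 46/11.

46/11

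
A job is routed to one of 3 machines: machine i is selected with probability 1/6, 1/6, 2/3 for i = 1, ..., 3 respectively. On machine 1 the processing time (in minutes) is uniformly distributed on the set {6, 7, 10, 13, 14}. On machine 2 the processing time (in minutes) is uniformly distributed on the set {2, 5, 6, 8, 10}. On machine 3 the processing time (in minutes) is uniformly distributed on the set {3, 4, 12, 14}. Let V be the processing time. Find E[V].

E[V | machine 1] = (6+7+10+13+14)/5 = 10.
E[V | machine 2] = (2+5+6+8+10)/5 = 31/5.
E[V | machine 3] = (3+4+12+14)/4 = 33/4.
By the law of total expectation,
E[V] = (1/6)·(10) + (1/6)·(31/5) + (2/3)·(33/4) = 41/5.

41/5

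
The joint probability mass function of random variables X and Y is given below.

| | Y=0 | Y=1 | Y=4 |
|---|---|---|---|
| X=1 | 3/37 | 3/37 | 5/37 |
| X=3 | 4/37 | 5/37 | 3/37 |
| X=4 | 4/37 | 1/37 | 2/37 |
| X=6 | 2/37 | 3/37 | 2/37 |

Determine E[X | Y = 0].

43/13

P(Y = 0) = 13/37.
Σ X·P over the event = 1·(3/37) + 3·(4/37) + 4·(4/37) + 6·(2/37) = 43/37.
E[X | Y = 0] = (43/37) / (13/37) = 43/13.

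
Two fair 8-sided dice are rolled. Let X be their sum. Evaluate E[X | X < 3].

P(X < 3) = 1/64.
Σ over the event: 2·1/64 = 1/32.
E[X | X < 3] = (1/32) / (1/64) = 2.

2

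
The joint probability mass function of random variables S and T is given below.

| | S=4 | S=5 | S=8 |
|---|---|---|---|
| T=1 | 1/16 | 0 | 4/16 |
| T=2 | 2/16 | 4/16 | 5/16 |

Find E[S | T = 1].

36/5

P(T = 1) = 5/16.
Summing S·P(S=x,T=y) over the conditioning event gives 9/4.
E[S | T = 1] = (9/4) / (5/16) = 36/5.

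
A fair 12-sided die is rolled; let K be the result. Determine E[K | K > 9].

Given K > 9, K is equally likely to be any of {10, 11, 12}.
E[K | K > 9] = (10 + 11 + 12) / 3 = 11.

11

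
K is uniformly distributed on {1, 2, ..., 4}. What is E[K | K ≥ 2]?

3

Given K ≥ 2, K is equally likely to be any of {2, 3, 4}.
E[K | K ≥ 2] = (2 + 3 + 4) / 3 = 3.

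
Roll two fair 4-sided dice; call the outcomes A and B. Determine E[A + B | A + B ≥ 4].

P(A + B ≥ 4) = 13/16.
Summing (A+B)·P(x,y) over outcomes with A + B ≥ 4 gives 9/2.
E[A + B | A + B ≥ 4] = (9/2) / (13/16) = 72/13.

72/13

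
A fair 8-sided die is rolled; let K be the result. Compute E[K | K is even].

Given K is even, K is equally likely to be any of {2, 4, 6, 8}.
E[K | K is even] = (2 + 4 + 6 + 8) / 4 = 5.

5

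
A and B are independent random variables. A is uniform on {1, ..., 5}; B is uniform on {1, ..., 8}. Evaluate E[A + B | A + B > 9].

11

Outcomes with A + B > 9: (2,8), (3,7), (3,8), (4,6), (4,7), (4,8), (5,5), (5,6), (5,7), (5,8), each with probability 1/40.
E[A + B | A + B > 9] = (10 + 10 + 11 + 10 + 11 + 12 + 10 + 11 + 12 + 13) / 10 = 11.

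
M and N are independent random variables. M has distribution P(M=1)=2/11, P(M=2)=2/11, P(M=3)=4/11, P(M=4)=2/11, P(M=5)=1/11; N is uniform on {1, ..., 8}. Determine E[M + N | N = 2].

53/11

P(N = 2) = 1/8.
Summing (M+N)·P(x,y) over outcomes with N = 2 gives 53/88.
E[M + N | N = 2] = (53/88) / (1/8) = 53/11.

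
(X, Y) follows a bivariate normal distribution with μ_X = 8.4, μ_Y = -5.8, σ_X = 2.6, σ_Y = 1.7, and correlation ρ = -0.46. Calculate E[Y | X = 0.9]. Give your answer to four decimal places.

-3.5442

For a bivariate normal, E[Y | X=x] = μ_Y + ρ·(σ_Y/σ_X)·(x − μ_X).
E[Y | X=0.9] = -5.8 + (-0.46)·(1.7/2.6)·(0.9 − (8.4)) = -5.8 + (-0.30077)·(-7.5) = -3.5442.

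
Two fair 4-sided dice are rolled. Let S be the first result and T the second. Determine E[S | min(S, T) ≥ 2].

3

P(min(S, T) ≥ 2) = 9/16.
Summing S·P(x,y) over outcomes with min(S, T) ≥ 2 gives 27/16.
E[S | min(S, T) ≥ 2] = (27/16) / (9/16) = 3.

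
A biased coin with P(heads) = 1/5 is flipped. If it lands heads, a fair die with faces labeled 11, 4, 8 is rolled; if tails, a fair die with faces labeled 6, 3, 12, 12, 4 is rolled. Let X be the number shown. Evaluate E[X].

E[X | heads] = (11+4+8)/3 = 23/3.
E[X | tails] = (6+3+12+12+4)/5 = 37/5.
By the law of total expectation,
E[X] = (1/5)·(23/3) + (4/5)·(37/5) = 559/75.

559/75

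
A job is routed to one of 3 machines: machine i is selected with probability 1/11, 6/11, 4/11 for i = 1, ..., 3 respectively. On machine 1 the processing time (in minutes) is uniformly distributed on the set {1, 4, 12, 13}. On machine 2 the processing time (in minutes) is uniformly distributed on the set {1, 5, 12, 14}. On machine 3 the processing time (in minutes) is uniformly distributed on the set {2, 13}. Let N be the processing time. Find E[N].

171/22

E[N | machine 1] = (1+4+12+13)/4 = 15/2.
E[N | machine 2] = (1+5+12+14)/4 = 8.
E[N | machine 3] = (2+13)/2 = 15/2.
By the law of total expectation,
E[N] = (1/11)·(15/2) + (6/11)·(8) + (4/11)·(15/2) = 171/22.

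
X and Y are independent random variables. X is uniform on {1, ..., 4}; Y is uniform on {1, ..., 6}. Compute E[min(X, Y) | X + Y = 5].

P(X + Y = 5) = 1/6.
Summing min(X,Y)·P(x,y) over outcomes with X + Y = 5 gives 1/4.
E[min(X, Y) | X + Y = 5] = (1/4) / (1/6) = 3/2.

3/2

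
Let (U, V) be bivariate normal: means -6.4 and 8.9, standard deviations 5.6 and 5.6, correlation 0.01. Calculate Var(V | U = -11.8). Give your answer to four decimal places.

31.3569

The conditional variance in a bivariate normal is σ_V²(1 − ρ²), independent of x.
Var(V | U=-11.8) = (5.6)²·(1 − (0.01)²) = 31.36·0.9999 = 31.3569.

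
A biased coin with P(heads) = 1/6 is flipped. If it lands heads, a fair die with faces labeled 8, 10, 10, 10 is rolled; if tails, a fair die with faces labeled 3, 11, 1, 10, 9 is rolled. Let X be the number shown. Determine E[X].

E[X | heads] = (8+10+10+10)/4 = 19/2.
E[X | tails] = (3+11+1+10+9)/5 = 34/5.
By the law of total expectation,
E[X] = (1/6)·(19/2) + (5/6)·(34/5) = 29/4.

29/4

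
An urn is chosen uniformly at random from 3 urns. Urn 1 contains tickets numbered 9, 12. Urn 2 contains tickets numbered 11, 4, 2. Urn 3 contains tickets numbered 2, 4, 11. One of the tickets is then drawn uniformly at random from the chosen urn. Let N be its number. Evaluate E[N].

E[N | urn 1] = (9+12)/2 = 21/2.
E[N | urn 2] = (11+4+2)/3 = 17/3.
E[N | urn 3] = (2+4+11)/3 = 17/3.
By the law of total expectation,
E[N] = (1/3)·(21/2) + (1/3)·(17/3) + (1/3)·(17/3) = 131/18.

131/18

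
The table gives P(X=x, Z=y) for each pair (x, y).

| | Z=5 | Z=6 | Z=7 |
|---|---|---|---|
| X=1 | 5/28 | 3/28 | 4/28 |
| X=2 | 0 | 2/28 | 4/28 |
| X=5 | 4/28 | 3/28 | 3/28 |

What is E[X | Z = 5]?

25/9

P(Z = 5) = 9/28.
Σ X·P over the event = 1·(5/28) + 5·(4/28) = 25/28.
E[X | Z = 5] = (25/28) / (9/28) = 25/9.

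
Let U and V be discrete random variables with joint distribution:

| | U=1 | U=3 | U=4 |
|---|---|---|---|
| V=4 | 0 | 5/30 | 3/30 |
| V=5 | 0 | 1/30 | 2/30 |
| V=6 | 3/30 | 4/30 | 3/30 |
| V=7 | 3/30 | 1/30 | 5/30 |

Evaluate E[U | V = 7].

26/9

P(V = 7) = 3/10.
Summing U·P(U=x,V=y) over the conditioning event gives 13/15.
E[U | V = 7] = (13/15) / (3/10) = 26/9.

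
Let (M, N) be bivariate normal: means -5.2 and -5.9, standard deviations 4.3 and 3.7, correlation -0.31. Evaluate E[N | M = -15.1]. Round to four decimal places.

E[N | M=x] = μ_N + ρ(σ_N/σ_M)(x − μ_M) for jointly normal variables.
E[N | M=-15.1] = -5.9 + (-0.31)·(3.7/4.3)·(-15.1 − (-5.2)) = -5.9 + (-0.266744)·(-9.9) = -3.2592.

-3.2592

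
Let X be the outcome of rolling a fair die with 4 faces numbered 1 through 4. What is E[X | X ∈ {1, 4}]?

5/2

P(X ∈ {1, 4}) = 1/2.
Σ over the event: 1·1/4 + 4·1/4 = 5/4.
E[X | X ∈ {1, 4}] = (5/4) / (1/2) = 5/2.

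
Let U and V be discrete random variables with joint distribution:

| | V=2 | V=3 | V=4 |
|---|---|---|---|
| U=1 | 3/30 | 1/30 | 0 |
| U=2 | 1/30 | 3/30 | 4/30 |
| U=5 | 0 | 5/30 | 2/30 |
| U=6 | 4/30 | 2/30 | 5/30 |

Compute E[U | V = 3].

P(V = 3) = 11/30.
Σ U·P over the event = 1·(1/30) + 2·(3/30) + 5·(5/30) + 6·(2/30) = 22/15.
E[U | V = 3] = (22/15) / (11/30) = 4.

4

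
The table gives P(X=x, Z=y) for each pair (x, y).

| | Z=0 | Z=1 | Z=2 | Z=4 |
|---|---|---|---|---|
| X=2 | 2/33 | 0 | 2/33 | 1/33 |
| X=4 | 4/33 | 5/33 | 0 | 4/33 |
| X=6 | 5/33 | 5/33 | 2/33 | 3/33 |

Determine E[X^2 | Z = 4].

22

P(Z = 4) = 8/33.
Σ X^2·P over the event = 4·(1/33) + 16·(4/33) + 36·(3/33) = 16/3.
E[X^2 | Z = 4] = (16/3) / (8/33) = 22.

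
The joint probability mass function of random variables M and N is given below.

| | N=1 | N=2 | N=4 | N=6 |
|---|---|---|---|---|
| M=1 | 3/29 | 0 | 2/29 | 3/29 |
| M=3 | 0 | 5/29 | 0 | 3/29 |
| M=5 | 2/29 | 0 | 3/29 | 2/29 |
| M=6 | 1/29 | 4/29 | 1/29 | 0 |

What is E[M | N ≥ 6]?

P(N ≥ 6) = 8/29.
Summing M·P(M=x,N=y) over the conditioning event gives 22/29.
E[M | N ≥ 6] = (22/29) / (8/29) = 11/4.

11/4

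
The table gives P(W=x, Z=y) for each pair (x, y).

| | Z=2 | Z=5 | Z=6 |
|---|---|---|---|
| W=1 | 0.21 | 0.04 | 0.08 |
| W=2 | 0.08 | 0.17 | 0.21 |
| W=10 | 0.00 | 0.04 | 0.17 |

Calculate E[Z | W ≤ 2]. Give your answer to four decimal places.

P(W ≤ 2) = 0.79.
Σ Z·P over the event = 2·(0.21) + 5·(0.04) + 6·(0.08) + 2·(0.08) + 5·(0.17) + 6·(0.21) = 3.37.
E[Z | W ≤ 2] = (3.37) / (0.79) = 4.2658.

4.2658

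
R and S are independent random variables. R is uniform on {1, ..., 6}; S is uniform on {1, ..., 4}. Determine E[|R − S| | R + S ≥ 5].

19/9

P(R + S ≥ 5) = 3/4.
Summing |R−S|·P(x,y) over outcomes with R + S ≥ 5 gives 19/12.
E[|R − S| | R + S ≥ 5] = (19/12) / (3/4) = 19/9.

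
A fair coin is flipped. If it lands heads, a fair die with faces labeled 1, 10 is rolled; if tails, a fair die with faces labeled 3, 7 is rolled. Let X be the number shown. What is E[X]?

21/4

E[X | heads] = (1+10)/2 = 11/2.
E[X | tails] = (3+7)/2 = 5.
E[X] = (1/2)·(11/2) + (1/2)·(5) = 21/4.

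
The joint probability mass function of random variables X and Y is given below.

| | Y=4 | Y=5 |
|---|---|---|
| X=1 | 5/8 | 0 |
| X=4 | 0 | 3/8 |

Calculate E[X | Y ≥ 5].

P(Y ≥ 5) = 3/8.
Σ X·P over the event = 4·(3/8) = 3/2.
E[X | Y ≥ 5] = (3/2) / (3/8) = 4.

4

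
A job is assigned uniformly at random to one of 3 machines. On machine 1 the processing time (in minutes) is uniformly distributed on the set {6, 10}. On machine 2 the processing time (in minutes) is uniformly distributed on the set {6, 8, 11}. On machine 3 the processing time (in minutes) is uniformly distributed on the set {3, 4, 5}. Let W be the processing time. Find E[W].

61/9

E[W | machine 1] = (6+10)/2 = 8.
E[W | machine 2] = (6+8+11)/3 = 25/3.
E[W | machine 3] = (3+4+5)/3 = 4.
By the law of total expectation,
E[W] = (1/3)·(8) + (1/3)·(25/3) + (1/3)·(4) = 61/9.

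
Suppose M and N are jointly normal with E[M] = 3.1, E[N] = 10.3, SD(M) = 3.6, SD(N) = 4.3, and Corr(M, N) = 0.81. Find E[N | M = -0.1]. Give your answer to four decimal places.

E[N | M=x] = μ_N + ρ(σ_N/σ_M)(x − μ_M) for jointly normal variables.
E[N | M=-0.1] = 10.3 + (0.81)·(4.3/3.6)·(-0.1 − (3.1)) = 10.3 + (0.9675)·(-3.2) = 7.2040.

7.2040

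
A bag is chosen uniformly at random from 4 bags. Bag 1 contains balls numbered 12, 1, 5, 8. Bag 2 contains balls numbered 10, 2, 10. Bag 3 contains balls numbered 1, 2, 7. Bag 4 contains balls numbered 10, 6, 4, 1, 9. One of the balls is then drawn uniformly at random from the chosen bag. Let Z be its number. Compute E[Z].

139/24

E[Z | bag 1] = (12+1+5+8)/4 = 13/2.
E[Z | bag 2] = (10+2+10)/3 = 22/3.
E[Z | bag 3] = (1+2+7)/3 = 10/3.
E[Z | bag 4] = (10+6+4+1+9)/5 = 6.
By the law of total expectation,
E[Z] = (1/4)·(13/2) + (1/4)·(22/3) + (1/4)·(10/3) + (1/4)·(6) = 139/24.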